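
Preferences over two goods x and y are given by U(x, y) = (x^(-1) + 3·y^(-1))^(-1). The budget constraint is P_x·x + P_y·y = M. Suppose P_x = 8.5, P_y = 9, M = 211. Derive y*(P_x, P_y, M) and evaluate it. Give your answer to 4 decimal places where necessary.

y* = 15.0181

Substitute y = (y/x)·x into the budget: x* = M/(P_x + P_y·(y/x)).
Numerically y/x = 1.683251, so x* = 211/(8.5 + 9·1.683251) = 8.9221 and y* = 1.683251·8.9221 = 15.0181.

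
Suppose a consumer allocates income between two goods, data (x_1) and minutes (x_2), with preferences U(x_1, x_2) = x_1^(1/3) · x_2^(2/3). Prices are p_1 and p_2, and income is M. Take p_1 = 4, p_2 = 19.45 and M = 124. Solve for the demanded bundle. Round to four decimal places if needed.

x_1* = 10.3333, x_2* = 4.2502

MU_x_1/MU_x_2 = (1/3·x_2)/(2/3·x_1); tangency sets this equal to p_1/p_2.
Rearranging, p_2·x_2 = 2·p_1·x_1. Substituting into the budget gives p_1·x_1·(1 + 2) = M.
Demand: x_1*(p_1,p_2,M) = 1/3·M/p_1 and x_2* = 2/3·M/p_2.
At p_1=4, p_2=19.45, M=124: x_1* = 1/3·124/4 = 10.3333, x_2* = 4.2502.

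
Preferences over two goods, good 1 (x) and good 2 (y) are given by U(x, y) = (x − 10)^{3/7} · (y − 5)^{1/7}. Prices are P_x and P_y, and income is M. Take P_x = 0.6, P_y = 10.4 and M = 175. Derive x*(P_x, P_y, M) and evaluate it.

Let x' = x−10, y' = y−5. MRS = 3·y'/x' = P_x/P_y.
After buying the subsistence bundle (10, 5), a share 0.75 of the remaining income goes to x: x* = 10 + 0.75·(M − 10P_x − 5P_y)/P_x.
Discretionary income = 175 − 10·0.6 − 5·10.4 = 117; x* = 10 + 0.75·117/0.6 = 156.25.

x* = 156.25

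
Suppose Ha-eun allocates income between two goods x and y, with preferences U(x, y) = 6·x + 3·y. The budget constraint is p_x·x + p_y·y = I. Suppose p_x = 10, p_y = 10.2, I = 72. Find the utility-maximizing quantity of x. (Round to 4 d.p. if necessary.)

x* = 7.2

Linear utility — the consumer picks whichever good has higher MU/price: 6/10 = 0.6 vs 3/10.2 = 0.2941.
x gives more utility per dollar, so spend all income on x: x* = I/p_x, y* = 0.
Numerically: x* = 7.2, y* = 0.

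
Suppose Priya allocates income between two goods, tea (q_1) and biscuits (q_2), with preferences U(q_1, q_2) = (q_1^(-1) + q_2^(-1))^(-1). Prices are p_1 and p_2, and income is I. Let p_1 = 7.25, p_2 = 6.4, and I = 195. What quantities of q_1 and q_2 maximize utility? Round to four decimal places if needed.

q_1* = 13.8674, q_2* = 14.7596

MU_q_1 ∝ q_1^(-2), MU_q_2 ∝ q_2^(-2), so MRS = (q_2/q_1)^(2) = p_1/p_2.
Solve for the ratio: q_2/q_1 = [p_1/p_2]^(0.5).
Substitute q_2 = (q_2/q_1)·q_1 into the budget: q_1* = I/(p_1 + p_2·(q_2/q_1)).
Numerically q_2/q_1 = 1.064337, so q_1* = 195/(7.25 + 6.4·1.064337) = 13.8674 and q_2* = 1.064337·13.8674 = 14.7596.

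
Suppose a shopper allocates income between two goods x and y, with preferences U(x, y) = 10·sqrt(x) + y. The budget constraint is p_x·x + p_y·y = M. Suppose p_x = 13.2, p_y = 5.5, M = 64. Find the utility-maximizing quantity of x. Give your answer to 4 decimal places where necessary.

MU_x = 5/√x, MU_y = 1. Tangency: 5/√x = p_x/p_y.
Thus x* = (5·p_y/p_x)² — independent of M — with the rest of income spent on y.
Plugging in: x* = (5·5.5/13.2)² = 4.3403.

x* = 4.3403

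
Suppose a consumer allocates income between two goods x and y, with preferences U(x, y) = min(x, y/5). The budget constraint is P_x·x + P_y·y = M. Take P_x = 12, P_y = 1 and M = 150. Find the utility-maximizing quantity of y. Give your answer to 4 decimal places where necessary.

Leontief preferences: the optimum is at the kink where x/1 = y/5, i.e. y = 5·x.
Budget: P_x·x + P_y·5·x = M, so (P_x + 5·P_y)·x = M.
Demand: x*(P_x,P_y,M) = M/(P_x + 5·P_y), y* = 5·M/(P_x + 5·P_y).
Here 12 + 5·1 = 17, giving y* = 44.1176.

y* = 44.1176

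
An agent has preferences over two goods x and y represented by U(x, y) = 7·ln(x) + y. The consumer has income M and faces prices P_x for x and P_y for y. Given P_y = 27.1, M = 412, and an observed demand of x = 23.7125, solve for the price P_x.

Set MRS = P_x/P_y: (7/x)/1 = P_x/P_y.
So x*(P_x,P_y) = 7·P_y/P_x, independent of income; and y* = (M − 7·P_y)/P_y.
Set x* = 23.7125 in the demand function and solve for P_x: P_x = 8.

P_x = 8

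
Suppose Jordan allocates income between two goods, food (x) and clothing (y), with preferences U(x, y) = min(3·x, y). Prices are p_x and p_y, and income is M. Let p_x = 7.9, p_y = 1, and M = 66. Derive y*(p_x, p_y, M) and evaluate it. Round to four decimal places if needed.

Leontief preferences: the optimum is at the kink where x/1 = y/3, i.e. y = 3·x.
Budget: p_x·x + p_y·3·x = M, so (p_x + 3·p_y)·x = M.
Demand: x*(p_x,p_y,M) = M/(p_x + 3·p_y), y* = 3·M/(p_x + 3·p_y).
Here 7.9 + 3·1 = 10.9, giving y* = 18.1651.

y* = 18.1651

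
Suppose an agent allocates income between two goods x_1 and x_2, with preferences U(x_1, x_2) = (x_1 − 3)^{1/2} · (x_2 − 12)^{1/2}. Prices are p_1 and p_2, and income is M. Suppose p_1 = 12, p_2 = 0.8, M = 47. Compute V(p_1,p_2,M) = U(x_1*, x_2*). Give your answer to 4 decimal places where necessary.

V = 0.2259

Let x_1' = x_1−3, x_2' = x_2−12. MRS = x_2'/x_1' = p_1/p_2.
Substituting into the budget: x_1* = 3 + 0.5·(M − 3·p_1 − 12·p_2)/p_1, and x_2* = 12 + 0.5·(…)/p_2.
Discretionary income = 47 − 3·12 − 12·0.8 = 1.4; x_1* = 3 + 0.5·1.4/12 = 3.0583; x_2* = 12 + 0.5·1.4/0.8 = 12.875.
Utility at the optimum: U(3.0583, 12.875) = 0.2259.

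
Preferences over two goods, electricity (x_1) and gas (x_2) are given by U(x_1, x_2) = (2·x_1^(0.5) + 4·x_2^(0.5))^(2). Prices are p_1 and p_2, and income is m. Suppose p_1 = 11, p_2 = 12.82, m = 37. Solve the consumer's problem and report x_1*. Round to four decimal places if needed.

x_1* = 0.7589

From the CES first-order condition, (1/2)·(x_2/x_1)^(0.5) = p_1/p_2.
Solve for the ratio: x_2/x_1 = [2·p_1/p_2]^(2).
With the ratio pinned down, the budget gives x_1* = m/(p_1 + p_2·(x_2/x_1)) and x_2* = (x_2/x_1)·x_1*.
Numerically x_2/x_1 = 2.944892, so x_1* = 37/(11 + 12.82·2.944892) = 0.7589.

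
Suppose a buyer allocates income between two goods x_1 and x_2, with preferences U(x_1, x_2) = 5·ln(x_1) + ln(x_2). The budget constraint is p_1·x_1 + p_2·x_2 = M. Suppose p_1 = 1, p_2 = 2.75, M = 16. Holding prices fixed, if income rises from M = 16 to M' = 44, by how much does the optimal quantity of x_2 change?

MU_x_1/MU_x_2 = (5·x_2)/(x_1); tangency sets this equal to p_1/p_2.
Rearranging, p_2·x_2 = (1/5)·p_1·x_1. Substituting into the budget gives p_1·x_1·(1 + (1/5)) = M.
Demand: x_1*(p_1,p_2,M) = 5/6·M/p_1 and x_2* = 1/6·M/p_2.
At p_1=1, p_2=2.75, M=16: x_2* = 1/6·16/2.75 = 0.9697.
At M' = 44: x_2* = 2.6667. Change: 2.6667 − 0.9697 = 1.697.

Δx_2* = 1.697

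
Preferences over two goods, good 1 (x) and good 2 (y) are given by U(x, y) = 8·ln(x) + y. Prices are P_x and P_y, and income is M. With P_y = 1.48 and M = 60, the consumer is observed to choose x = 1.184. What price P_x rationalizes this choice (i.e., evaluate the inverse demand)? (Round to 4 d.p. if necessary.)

MU_x = 8/x, MU_y = 1. Tangency: 8/x = P_x/P_y.
So x*(P_x,P_y) = 8·P_y/P_x, independent of income; and y* = (M − 8·P_y)/P_y.
Set x* = 1.184 in the demand function and solve for P_x: P_x = 10.

P_x = 10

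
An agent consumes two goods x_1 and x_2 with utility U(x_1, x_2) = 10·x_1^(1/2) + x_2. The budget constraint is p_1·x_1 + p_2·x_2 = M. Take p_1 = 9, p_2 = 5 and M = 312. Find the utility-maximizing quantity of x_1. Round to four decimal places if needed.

Set MRS = p_1/p_2: 5·x_1^(−1/2) = p_1/p_2.
Solve: √x_1 = 5·p_2/p_1, so x_1*(p_1,p_2) = (5·p_2/p_1)², and x_2* = (M − p_1·x_1*)/p_2.
Plugging in: x_1* = (5·5/9)² = 7.716.

x_1* = 7.716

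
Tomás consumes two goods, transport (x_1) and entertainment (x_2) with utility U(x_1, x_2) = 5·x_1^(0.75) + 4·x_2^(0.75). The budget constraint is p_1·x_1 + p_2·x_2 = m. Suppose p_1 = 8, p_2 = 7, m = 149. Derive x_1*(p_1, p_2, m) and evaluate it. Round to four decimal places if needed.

From the CES first-order condition, (5/4)·(x_2/x_1)^(0.25) = p_1/p_2.
Hence x_2/x_1 = ((4/5)·p_1/p_2)^(1/(0.25)), i.e. raised to the 4 power.
With the ratio pinned down, the budget gives x_1* = m/(p_1 + p_2·(x_2/x_1)) and x_2* = (x_2/x_1)·x_1*.
Numerically x_2/x_1 = 0.69876, so x_1* = 149/(8 + 7·0.69876) = 11.5582.

x_1* = 11.5582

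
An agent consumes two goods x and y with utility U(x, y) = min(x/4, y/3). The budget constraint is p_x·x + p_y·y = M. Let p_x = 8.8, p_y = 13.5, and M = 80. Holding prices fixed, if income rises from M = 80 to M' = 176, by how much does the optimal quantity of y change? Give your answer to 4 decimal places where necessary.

Δy* = 3.8045

With perfect complements, no substitution: consume in ratio x:y = 4:3.
Budget: p_x·x + p_y·(3/4)·x = M, so (4·p_x + 3·p_y)·x = 4·M.
Demand: x*(p_x,p_y,M) = 4·M/(4·p_x + 3·p_y), y* = 3·M/(4·p_x + 3·p_y).
Here 4·8.8 + 3·13.5 = 75.7, giving y* = 3.1704.
At M' = 176: y* = 6.9749. Change: 6.9749 − 3.1704 = 3.8045.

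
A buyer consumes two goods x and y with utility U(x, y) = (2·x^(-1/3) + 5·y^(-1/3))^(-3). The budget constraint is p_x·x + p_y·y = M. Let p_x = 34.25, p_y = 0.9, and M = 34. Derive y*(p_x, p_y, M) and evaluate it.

y* = 16.7957

From the CES first-order condition, (2/5)·(y/x)^(4/3) = p_x/p_y.
Solve for the ratio: y/x = [(5/2)·p_x/p_y]^(0.75).
With the ratio pinned down, the budget gives x* = M/(p_x + p_y·(y/x)) and y* = (y/x)·x*.
Numerically y/x = 30.462711, so x* = 34/(34.25 + 0.9·30.462711) = 0.5514 and y* = 30.462711·0.5514 = 16.7957.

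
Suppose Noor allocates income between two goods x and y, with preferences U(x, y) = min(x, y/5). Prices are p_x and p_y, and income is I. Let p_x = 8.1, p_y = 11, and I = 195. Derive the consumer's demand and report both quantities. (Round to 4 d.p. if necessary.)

x* = 3.0903, y* = 15.4517

Demand: x*(p_x,p_y,I) = I/(p_x + 5·p_y), y* = 5·I/(p_x + 5·p_y).
Here 8.1 + 5·11 = 63.1, giving x* = 3.0903 and y* = 15.4517.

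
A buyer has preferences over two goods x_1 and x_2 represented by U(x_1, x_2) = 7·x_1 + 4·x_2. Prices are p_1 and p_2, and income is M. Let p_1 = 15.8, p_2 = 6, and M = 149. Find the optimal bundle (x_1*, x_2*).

Linear utility — the consumer picks whichever good has higher MU/price: 7/15.8 = 0.443 vs 4/6 = 0.6667.
x_2 gives more utility per dollar, so spend all income on x_2: x_2* = M/p_2, x_1* = 0.
Numerically: x_1* = 0, x_2* = 24.8333.

x_1* = 0, x_2* = 24.8333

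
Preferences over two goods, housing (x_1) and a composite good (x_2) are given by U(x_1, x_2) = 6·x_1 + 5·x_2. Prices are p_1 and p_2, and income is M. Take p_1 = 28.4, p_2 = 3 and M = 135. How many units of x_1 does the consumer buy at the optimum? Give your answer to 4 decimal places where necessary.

x_2 gives more utility per dollar, so spend all income on x_2: x_2* = M/p_2, x_1* = 0.
Numerically: x_1* = 0, x_2* = 45.

x_1* = 0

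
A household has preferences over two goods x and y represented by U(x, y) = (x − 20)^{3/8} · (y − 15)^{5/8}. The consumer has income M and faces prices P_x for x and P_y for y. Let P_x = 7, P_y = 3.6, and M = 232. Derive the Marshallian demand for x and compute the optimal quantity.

x* = 22.0357

Discretionary income = 232 − 20·7 − 15·3.6 = 38; x* = 20 + 0.375·38/7 = 22.0357.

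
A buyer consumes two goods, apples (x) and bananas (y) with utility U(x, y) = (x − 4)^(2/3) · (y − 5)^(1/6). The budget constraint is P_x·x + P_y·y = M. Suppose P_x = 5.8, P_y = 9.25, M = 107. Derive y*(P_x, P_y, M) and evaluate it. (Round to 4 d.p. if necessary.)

Let x' = x−4, y' = y−5. MRS = 4·y'/x' = P_x/P_y.
Substituting into the budget: x* = 4 + 0.8·(M − 4·P_x − 5·P_y)/P_x, and y* = 5 + 0.2·(…)/P_y.
Discretionary income = 107 − 4·5.8 − 5·9.25 = 37.55; y* = 5 + 0.2·37.55/9.25 = 5.8119.

y* = 5.8119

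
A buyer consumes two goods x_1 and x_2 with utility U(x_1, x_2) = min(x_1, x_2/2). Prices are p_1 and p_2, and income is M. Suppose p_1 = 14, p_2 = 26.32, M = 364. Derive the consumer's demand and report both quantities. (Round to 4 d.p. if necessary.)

With perfect complements, no substitution: consume in ratio x_1:x_2 = 1:2.
Budget: p_1·x_1 + p_2·2·x_1 = M, so (p_1 + 2·p_2)·x_1 = M.
Demand: x_1*(p_1,p_2,M) = M/(p_1 + 2·p_2), x_2* = 2·M/(p_1 + 2·p_2).
Here 14 + 2·26.32 = 66.64, giving x_1* = 5.4622 and x_2* = 10.9244.

x_1* = 5.4622, x_2* = 10.9244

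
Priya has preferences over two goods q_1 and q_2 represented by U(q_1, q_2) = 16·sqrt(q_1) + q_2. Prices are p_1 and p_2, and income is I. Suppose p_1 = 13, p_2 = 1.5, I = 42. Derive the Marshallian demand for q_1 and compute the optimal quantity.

q_1* = 0.8521

Thus q_1* = (8·p_2/p_1)² — independent of I — with the rest of income spent on q_2.
Plugging in: q_1* = (8·1.5/13)² = 0.8521.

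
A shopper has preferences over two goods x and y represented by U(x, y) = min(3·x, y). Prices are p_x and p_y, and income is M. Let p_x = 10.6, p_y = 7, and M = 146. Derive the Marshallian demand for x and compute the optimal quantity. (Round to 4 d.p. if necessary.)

Demand: x*(p_x,p_y,M) = M/(p_x + 3·p_y), y* = 3·M/(p_x + 3·p_y).
Here 10.6 + 3·7 = 31.6, giving x* = 4.6203.

x* = 4.6203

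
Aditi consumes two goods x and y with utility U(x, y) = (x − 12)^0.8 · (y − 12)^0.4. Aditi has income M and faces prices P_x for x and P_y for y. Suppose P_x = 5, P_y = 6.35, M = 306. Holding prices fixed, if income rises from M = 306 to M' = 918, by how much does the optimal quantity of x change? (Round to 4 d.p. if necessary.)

Δx* = 81.6

Let x' = x−12, y' = y−12. MRS = 2·y'/x' = P_x/P_y.
Substituting into the budget: x* = 12 + 2/3·(M − 12·P_x − 12·P_y)/P_x, and y* = 12 + 1/3·(…)/P_y.
Discretionary income = 306 − 12·5 − 12·6.35 = 169.8; x* = 12 + 2/3·169.8/5 = 34.64.
At M' = 918: x* = 116.24. Change: 116.24 − 34.64 = 81.6.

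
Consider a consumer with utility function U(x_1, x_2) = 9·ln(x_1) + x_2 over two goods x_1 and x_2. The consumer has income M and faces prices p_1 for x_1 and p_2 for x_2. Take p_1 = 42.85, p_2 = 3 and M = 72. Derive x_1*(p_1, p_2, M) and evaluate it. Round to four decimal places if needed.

So x_1*(p_1,p_2) = 9·p_2/p_1, independent of income; and x_2* = (M − 9·p_2)/p_2.
At the given prices: x_1* = 9·3/42.85 = 0.6301.

x_1* = 0.6301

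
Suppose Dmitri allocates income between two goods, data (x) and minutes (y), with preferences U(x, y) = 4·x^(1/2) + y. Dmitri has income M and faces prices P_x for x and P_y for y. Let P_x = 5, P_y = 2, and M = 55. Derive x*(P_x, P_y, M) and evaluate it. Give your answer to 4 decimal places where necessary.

x* = 0.64

MU_x = 2/√x, MU_y = 1. Tangency: 2/√x = P_x/P_y.
Thus x* = (2·P_y/P_x)² — independent of M — with the rest of income spent on y.
Plugging in: x* = (2·2/5)² = 0.64.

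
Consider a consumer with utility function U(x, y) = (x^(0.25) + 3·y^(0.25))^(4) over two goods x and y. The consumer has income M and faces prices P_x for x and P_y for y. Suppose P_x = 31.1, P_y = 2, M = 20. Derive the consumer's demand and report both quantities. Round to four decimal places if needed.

x* = 0.0545, y* = 9.1525

MRS = MU_x/MU_y = (1/3)·(y/x)^(0.75). Set equal to P_x/P_y.
Hence y/x = (3·P_x/P_y)^(1/(0.75)), i.e. raised to the 4/3 power.
With the ratio pinned down, the budget gives x* = M/(P_x + P_y·(y/x)) and y* = (y/x)·x*.
Numerically y/x = 167.932801, so x* = 20/(31.1 + 2·167.932801) = 0.0545 and y* = 167.932801·0.0545 = 9.1525.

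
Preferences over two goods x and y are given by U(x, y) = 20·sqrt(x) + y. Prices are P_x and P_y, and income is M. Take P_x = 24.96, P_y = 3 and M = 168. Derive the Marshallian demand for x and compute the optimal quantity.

x* = 1.4446

MU_x = 10/√x, MU_y = 1. Tangency: 10/√x = P_x/P_y.
Thus x* = (10·P_y/P_x)² — independent of M — with the rest of income spent on y.
Plugging in: x* = (10·3/24.96)² = 1.4446.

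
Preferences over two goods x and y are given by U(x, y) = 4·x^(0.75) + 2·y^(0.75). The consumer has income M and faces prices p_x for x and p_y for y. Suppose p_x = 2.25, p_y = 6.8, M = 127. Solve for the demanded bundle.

MRS = MU_x/MU_y = 2·(y/x)^(0.25). Set equal to p_x/p_y.
Solve for the ratio: y/x = [(1/2)·p_x/p_y]^(4).
With the ratio pinned down, the budget gives x* = M/(p_x + p_y·(y/x)) and y* = (y/x)·x*.
Numerically y/x = 0.000749, so x* = 127/(2.25 + 6.8·0.000749) = 56.3169 and y* = 0.000749·56.3169 = 0.0422.

x* = 56.3169, y* = 0.0422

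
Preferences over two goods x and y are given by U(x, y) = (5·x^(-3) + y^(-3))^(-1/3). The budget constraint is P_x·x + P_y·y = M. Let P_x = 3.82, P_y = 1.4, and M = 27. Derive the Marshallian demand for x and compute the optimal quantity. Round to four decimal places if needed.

MRS = MU_x/MU_y = 5·(y/x)^(4). Set equal to P_x/P_y.
Hence y/x = ((1/5)·P_x/P_y)^(1/(4)), i.e. raised to the 0.25 power.
Substitute y = (y/x)·x into the budget: x* = M/(P_x + P_y·(y/x)).
Numerically y/x = 0.859491, so x* = 27/(3.82 + 1.4·0.859491) = 5.375.

x* = 5.375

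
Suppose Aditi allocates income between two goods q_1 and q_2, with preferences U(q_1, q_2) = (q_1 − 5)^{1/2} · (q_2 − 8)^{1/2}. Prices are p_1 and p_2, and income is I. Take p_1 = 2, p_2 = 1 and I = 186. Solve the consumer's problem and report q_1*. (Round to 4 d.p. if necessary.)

q_1* = 47

This is Cobb-Douglas in (q_1−5, q_2−8): tangency gives 0.5·p_2·(q_2−8) = 0.5·p_1·(q_1−5).
Substituting into the budget: q_1* = 5 + 0.5·(I − 5·p_1 − 8·p_2)/p_1, and q_2* = 8 + 0.5·(…)/p_2.
Discretionary income = 186 − 5·2 − 8·1 = 168; q_1* = 5 + 0.5·168/2 = 47.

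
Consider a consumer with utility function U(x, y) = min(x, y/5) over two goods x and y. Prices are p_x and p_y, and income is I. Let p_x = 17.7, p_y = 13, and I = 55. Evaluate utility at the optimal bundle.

V = 0.6651

With perfect complements, no substitution: consume in ratio x:y = 1:5.
Budget: p_x·x + p_y·5·x = I, so (p_x + 5·p_y)·x = I.
Demand: x*(p_x,p_y,I) = I/(p_x + 5·p_y), y* = 5·I/(p_x + 5·p_y).
Here 17.7 + 5·13 = 82.7, giving x* = 0.6651 and y* = 3.3253.
Utility at the optimum: U(0.6651, 3.3253) = 0.6651.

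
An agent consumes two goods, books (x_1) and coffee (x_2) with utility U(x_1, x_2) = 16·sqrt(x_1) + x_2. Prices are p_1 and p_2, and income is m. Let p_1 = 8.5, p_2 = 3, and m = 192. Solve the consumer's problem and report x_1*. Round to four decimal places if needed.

Utility is quasi-linear in x_2; the FOC for x_1 is 8/√x_1 = p_1/p_2.
Thus x_1* = (8·p_2/p_1)² — independent of m — with the rest of income spent on x_2.
Plugging in: x_1* = (8·3/8.5)² = 7.9723.

x_1* = 7.9723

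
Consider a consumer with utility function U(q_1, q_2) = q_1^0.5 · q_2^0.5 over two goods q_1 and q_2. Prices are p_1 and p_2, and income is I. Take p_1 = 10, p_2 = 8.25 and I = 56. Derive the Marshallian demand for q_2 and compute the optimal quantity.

q_2* = 3.3939

Tangency: MRS = q_2/q_1 = p_1/p_2.
So 0.5·p_2·q_2 = 0.5·p_1·q_1; combined with the budget, a share 0.5 of income goes to q_1.
Demand: q_1*(p_1,p_2,I) = 0.5·I/p_1 and q_2* = 0.5·I/p_2.
At p_1=10, p_2=8.25, I=56: q_2* = 0.5·56/8.25 = 3.3939.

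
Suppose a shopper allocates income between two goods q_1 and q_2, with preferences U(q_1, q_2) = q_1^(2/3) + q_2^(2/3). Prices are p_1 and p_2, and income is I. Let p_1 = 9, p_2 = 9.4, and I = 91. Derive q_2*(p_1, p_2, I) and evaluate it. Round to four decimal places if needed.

q_2* = 4.6301

From the CES first-order condition, (q_2/q_1)^(1/3) = p_1/p_2.
Hence q_2/q_1 = (p_1/p_2)^(1/(1/3)), i.e. raised to the 3 power.
With the ratio pinned down, the budget gives q_1* = I/(p_1 + p_2·(q_2/q_1)) and q_2* = (q_2/q_1)·q_1*.
Numerically q_2/q_1 = 0.877696, so q_1* = 91/(9 + 9.4·0.877696) = 5.2753 and q_2* = 0.877696·5.2753 = 4.6301.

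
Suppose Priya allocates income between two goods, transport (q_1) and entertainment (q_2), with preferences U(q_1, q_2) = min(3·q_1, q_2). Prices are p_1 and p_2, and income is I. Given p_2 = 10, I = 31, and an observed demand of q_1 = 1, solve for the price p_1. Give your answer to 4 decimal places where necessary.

p_1 = 1

Leontief preferences: the optimum is at the kink where q_1/1 = q_2/3, i.e. q_2 = 3·q_1.
Budget: p_1·q_1 + p_2·3·q_1 = I, so (p_1 + 3·p_2)·q_1 = I.
Demand: q_1*(p_1,p_2,I) = I/(p_1 + 3·p_2), q_2* = 3·I/(p_1 + 3·p_2).
Set q_1* = 1 in the demand function and solve for p_1: p_1 = 1.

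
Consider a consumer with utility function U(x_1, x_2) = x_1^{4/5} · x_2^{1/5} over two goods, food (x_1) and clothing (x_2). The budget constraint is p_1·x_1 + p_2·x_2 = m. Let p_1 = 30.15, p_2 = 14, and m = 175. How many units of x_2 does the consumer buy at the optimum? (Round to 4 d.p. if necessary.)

The MRS is 4·x_2/x_1. Set MRS = p_1/p_2.
So 0.8·p_2·x_2 = 0.2·p_1·x_1; combined with the budget, a share 0.8 of income goes to x_1.
Demand: x_1*(p_1,p_2,m) = 0.8·m/p_1 and x_2* = 0.2·m/p_2.
At p_1=30.15, p_2=14, m=175: x_2* = 0.2·175/14 = 2.5.

x_2* = 2.5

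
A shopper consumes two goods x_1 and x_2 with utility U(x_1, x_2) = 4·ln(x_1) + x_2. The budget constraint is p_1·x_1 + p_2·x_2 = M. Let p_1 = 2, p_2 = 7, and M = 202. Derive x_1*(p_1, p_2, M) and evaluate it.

MU_x_1 = 4/x_1, MU_x_2 = 1. Tangency: 4/x_1 = p_1/p_2.
So x_1*(p_1,p_2) = 4·p_2/p_1, independent of income; and x_2* = (M − 4·p_2)/p_2.
At the given prices: x_1* = 4·7/2 = 14.

x_1* = 14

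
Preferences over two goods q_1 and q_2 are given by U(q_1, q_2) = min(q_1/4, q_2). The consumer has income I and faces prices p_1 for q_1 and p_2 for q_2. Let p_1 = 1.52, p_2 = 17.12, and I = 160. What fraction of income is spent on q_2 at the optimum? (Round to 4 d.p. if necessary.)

Here 4·1.52 + 17.12 = 23.2, giving q_1* = 27.5862 and q_2* = 6.8966.
Expenditure on q_2: 17.12·6.8966 = 118.069; share = 0.7379.

share on q_2 = 0.7379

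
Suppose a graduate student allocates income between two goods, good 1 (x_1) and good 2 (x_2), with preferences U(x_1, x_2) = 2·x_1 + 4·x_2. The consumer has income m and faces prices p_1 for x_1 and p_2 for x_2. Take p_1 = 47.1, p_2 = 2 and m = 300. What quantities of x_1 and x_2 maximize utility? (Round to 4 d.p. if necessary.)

x_1* = 0, x_2* = 150

Linear utility — the consumer picks whichever good has higher MU/price: 2/47.1 = 0.0425 vs 4/2 = 2.
x_2 gives more utility per dollar, so spend all income on x_2: x_2* = m/p_2, x_1* = 0.
Numerically: x_1* = 0, x_2* = 150.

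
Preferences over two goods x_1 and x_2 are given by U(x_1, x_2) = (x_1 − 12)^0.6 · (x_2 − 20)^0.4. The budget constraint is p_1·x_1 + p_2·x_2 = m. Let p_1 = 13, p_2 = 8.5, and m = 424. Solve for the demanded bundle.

x_1* = 16.5231, x_2* = 24.6118

Let x_1' = x_1−12, x_2' = x_2−20. MRS = (3/2)·x_2'/x_1' = p_1/p_2.
Substituting into the budget: x_1* = 12 + 0.6·(m − 12·p_1 − 20·p_2)/p_1, and x_2* = 20 + 0.4·(…)/p_2.
Discretionary income = 424 − 12·13 − 20·8.5 = 98; x_1* = 12 + 0.6·98/13 = 16.5231; x_2* = 20 + 0.4·98/8.5 = 24.6118.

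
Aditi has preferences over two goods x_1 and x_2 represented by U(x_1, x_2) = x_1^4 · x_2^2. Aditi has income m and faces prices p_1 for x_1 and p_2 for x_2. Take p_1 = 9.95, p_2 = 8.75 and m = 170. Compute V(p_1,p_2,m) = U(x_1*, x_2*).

V = 705955.8698

The MRS is 2·x_2/x_1. Set MRS = p_1/p_2.
Rearranging, p_2·x_2 = (1/2)·p_1·x_1. Substituting into the budget gives p_1·x_1·(1 + (1/2)) = m.
Demand: x_1*(p_1,p_2,m) = 2/3·m/p_1 and x_2* = 1/3·m/p_2.
At p_1=9.95, p_2=8.75, m=170: x_1* = 2/3·170/9.95 = 11.3903, x_2* = 6.4762.
Utility at the optimum: U(11.3903, 6.4762) = 705955.8698.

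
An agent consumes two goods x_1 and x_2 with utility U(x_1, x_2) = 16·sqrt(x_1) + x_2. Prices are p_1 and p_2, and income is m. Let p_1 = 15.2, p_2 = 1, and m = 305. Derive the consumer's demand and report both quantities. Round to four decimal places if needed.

Utility is quasi-linear in x_2; the FOC for x_1 is 8/√x_1 = p_1/p_2.
Solve: √x_1 = 8·p_2/p_1, so x_1*(p_1,p_2) = (8·p_2/p_1)², and x_2* = (m − p_1·x_1*)/p_2.
Plugging in: x_1* = (8·1/15.2)² = 0.277, x_2* = 300.7895.

x_1* = 0.277, x_2* = 300.7895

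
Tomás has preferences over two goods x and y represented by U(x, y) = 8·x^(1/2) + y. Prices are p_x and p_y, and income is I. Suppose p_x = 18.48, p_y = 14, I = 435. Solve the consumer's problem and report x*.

Solve: √x = 4·p_y/p_x, so x*(p_x,p_y) = (4·p_y/p_x)², and y* = (I − p_x·x*)/p_y.
Plugging in: x* = (4·14/18.48)² = 9.1827.

x* = 9.1827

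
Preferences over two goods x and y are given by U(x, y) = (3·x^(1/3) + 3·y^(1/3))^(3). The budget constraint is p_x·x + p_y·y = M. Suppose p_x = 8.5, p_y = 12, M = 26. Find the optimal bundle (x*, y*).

With the ratio pinned down, the budget gives x* = M/(p_x + p_y·(y/x)) and y* = (y/x)·x*.
Numerically y/x = 0.596151, so x* = 26/(8.5 + 12·0.596151) = 1.6609 and y* = 0.596151·1.6609 = 0.9902.

x* = 1.6609, y* = 0.9902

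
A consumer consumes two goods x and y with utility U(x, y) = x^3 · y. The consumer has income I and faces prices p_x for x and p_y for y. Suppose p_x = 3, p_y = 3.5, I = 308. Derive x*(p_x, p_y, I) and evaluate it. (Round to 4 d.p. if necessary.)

x* = 77

At p_x=3, p_y=3.5, I=308: x* = 0.75·308/3 = 77.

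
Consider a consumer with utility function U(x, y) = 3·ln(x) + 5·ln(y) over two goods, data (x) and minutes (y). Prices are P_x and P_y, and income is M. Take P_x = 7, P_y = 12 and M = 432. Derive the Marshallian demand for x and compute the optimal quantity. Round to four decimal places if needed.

x* = 23.1429

The MRS is (3/5)·y/x. Set MRS = P_x/P_y.
So 3·P_y·y = 5·P_x·x; combined with the budget, a share 0.375 of income goes to x.
Demand: x*(P_x,P_y,M) = 0.375·M/P_x and y* = 0.625·M/P_y.
At P_x=7, P_y=12, M=432: x* = 0.375·432/7 = 23.1429.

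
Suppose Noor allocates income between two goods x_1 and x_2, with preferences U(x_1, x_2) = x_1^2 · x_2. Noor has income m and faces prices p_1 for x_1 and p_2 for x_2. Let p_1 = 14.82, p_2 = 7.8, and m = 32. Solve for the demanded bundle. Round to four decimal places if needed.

x_1* = 1.4395, x_2* = 1.3675

The MRS is 2·x_2/x_1. Set MRS = p_1/p_2.
So 2·p_2·x_2 = p_1·x_1; combined with the budget, a share 2/3 of income goes to x_1.
Demand: x_1*(p_1,p_2,m) = 2/3·m/p_1 and x_2* = 1/3·m/p_2.
At p_1=14.82, p_2=7.8, m=32: x_1* = 2/3·32/14.82 = 1.4395, x_2* = 1.3675.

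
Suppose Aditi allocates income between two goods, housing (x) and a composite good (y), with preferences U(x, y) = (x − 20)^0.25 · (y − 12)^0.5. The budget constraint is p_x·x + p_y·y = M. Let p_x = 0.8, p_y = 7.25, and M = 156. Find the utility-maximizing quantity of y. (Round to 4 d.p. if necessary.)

y* = 16.8736

Substituting into the budget: x* = 20 + 1/3·(M − 20·p_x − 12·p_y)/p_x, and y* = 12 + 2/3·(…)/p_y.
Discretionary income = 156 − 20·0.8 − 12·7.25 = 53; y* = 12 + 2/3·53/7.25 = 16.8736.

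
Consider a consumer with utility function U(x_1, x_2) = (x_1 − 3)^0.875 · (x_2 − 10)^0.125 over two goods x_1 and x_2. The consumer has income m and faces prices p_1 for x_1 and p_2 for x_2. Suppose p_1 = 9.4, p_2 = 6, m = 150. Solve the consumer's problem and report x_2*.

Discretionary income = 150 − 3·9.4 − 10·6 = 61.8; x_2* = 10 + 0.125·61.8/6 = 11.2875.

x_2* = 11.2875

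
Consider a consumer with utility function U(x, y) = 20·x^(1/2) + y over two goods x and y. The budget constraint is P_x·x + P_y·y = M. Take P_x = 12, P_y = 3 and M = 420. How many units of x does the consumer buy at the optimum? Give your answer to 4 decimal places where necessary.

x* = 6.25

Solve: √x = 10·P_y/P_x, so x*(P_x,P_y) = (10·P_y/P_x)², and y* = (M − P_x·x*)/P_y.
Plugging in: x* = (10·3/12)² = 6.25.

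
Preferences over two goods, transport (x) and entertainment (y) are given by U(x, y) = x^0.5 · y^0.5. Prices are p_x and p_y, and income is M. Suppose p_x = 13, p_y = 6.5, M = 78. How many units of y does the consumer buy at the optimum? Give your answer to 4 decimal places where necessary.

y* = 6

Tangency: MRS = y/x = p_x/p_y.
So 0.5·p_y·y = 0.5·p_x·x; combined with the budget, a share 0.5 of income goes to x.
Demand: x*(p_x,p_y,M) = 0.5·M/p_x and y* = 0.5·M/p_y.
At p_x=13, p_y=6.5, M=78: y* = 0.5·78/6.5 = 6.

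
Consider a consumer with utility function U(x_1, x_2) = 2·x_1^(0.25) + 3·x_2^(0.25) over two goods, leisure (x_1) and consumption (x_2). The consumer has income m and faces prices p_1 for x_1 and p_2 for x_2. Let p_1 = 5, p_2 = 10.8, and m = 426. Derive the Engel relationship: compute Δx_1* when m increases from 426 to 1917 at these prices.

Δx_1* = 128.075

MU_x_1 ∝ 2·x_1^(-0.75), MU_x_2 ∝ 3·x_2^(-0.75), so MRS = (2/3)·(x_2/x_1)^(0.75) = p_1/p_2.
Solve for the ratio: x_2/x_1 = [(3/2)·p_1/p_2]^(4/3).
Substitute x_2 = (x_2/x_1)·x_1 into the budget: x_1* = m/(p_1 + p_2·(x_2/x_1)).
Numerically x_2/x_1 = 0.614964, so x_1* = 426/(5 + 10.8·0.614964) = 36.5929.
At m' = 1917: x_1* = 164.6679. Change: 164.6679 − 36.5929 = 128.075.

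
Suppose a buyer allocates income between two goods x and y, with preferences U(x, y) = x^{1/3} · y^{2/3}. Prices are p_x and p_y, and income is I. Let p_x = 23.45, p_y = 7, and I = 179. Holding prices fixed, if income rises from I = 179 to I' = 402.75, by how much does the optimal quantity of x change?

The MRS is (1/2)·y/x. Set MRS = p_x/p_y.
So 1/3·p_y·y = 2/3·p_x·x; combined with the budget, a share 1/3 of income goes to x.
Demand: x*(p_x,p_y,I) = 1/3·I/p_x and y* = 2/3·I/p_y.
At p_x=23.45, p_y=7, I=179: x* = 1/3·179/23.45 = 2.5444.
At I' = 402.75: x* = 5.7249. Change: 5.7249 − 2.5444 = 3.1805.

Δx* = 3.1805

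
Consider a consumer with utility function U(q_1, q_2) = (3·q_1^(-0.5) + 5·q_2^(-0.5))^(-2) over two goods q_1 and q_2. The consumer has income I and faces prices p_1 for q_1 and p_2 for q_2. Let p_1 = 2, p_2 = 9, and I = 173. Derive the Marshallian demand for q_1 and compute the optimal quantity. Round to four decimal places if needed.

q_1* = 26.048

Numerically q_2/q_1 = 0.515732, so q_1* = 173/(2 + 9·0.515732) = 26.048.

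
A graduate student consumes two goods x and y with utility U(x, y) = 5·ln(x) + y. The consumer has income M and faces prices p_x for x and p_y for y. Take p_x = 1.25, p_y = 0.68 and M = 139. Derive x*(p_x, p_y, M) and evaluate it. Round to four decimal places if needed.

MU_x = 5/x, MU_y = 1. Tangency: 5/x = p_x/p_y.
So x*(p_x,p_y) = 5·p_y/p_x, independent of income; and y* = (M − 5·p_y)/p_y.
At the given prices: x* = 5·0.68/1.25 = 2.72.

x* = 2.72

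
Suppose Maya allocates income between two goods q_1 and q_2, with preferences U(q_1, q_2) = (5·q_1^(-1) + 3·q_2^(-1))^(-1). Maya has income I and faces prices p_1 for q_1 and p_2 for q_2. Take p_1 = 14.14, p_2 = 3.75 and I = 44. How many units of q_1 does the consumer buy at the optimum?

q_1* = 2.2244

Substitute q_2 = (q_2/q_1)·q_1 into the budget: q_1* = I/(p_1 + p_2·(q_2/q_1)).
Numerically q_2/q_1 = 1.504128, so q_1* = 44/(14.14 + 3.75·1.504128) = 2.2244.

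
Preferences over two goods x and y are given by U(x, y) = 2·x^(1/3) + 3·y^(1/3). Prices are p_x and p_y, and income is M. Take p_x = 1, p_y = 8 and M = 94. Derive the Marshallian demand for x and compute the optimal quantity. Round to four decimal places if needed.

Numerically y/x = 0.08119, so x* = 94/(1 + 8·0.08119) = 56.9863.

x* = 56.9863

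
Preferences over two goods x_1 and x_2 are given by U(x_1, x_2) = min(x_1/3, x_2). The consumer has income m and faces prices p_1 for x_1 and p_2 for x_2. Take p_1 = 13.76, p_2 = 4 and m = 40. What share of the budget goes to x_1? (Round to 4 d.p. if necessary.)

Leontief preferences: the optimum is at the kink where x_1/3 = x_2/1, i.e. x_2 = (1/3)·x_1.
Budget: p_1·x_1 + p_2·(1/3)·x_1 = m, so (3·p_1 + p_2)·x_1 = 3·m.
Demand: x_1*(p_1,p_2,m) = 3·m/(3·p_1 + p_2), x_2* = m/(3·p_1 + p_2).
Here 3·13.76 + 4 = 45.28, giving x_1* = 2.6502 and x_2* = 0.8834.
Expenditure on x_1: 13.76·2.6502 = 36.4664; share = 0.9117.

share on x_1 = 0.9117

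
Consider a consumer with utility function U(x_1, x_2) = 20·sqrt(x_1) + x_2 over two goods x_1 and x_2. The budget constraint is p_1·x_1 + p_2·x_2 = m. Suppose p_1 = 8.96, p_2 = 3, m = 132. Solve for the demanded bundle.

x_1* = 11.2105, x_2* = 10.5179

Utility is quasi-linear in x_2; the FOC for x_1 is 10/√x_1 = p_1/p_2.
Thus x_1* = (10·p_2/p_1)² — independent of m — with the rest of income spent on x_2.
Plugging in: x_1* = (10·3/8.96)² = 11.2105, x_2* = 10.5179.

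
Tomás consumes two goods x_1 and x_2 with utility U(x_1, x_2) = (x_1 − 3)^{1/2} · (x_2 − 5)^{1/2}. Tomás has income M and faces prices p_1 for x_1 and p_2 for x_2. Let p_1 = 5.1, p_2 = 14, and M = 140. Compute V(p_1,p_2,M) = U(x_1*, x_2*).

Let x_1' = x_1−3, x_2' = x_2−5. MRS = x_2'/x_1' = p_1/p_2.
After buying the subsistence bundle (3, 5), a share 0.5 of the remaining income goes to x_1: x_1* = 3 + 0.5·(M − 3p_1 − 5p_2)/p_1.
Discretionary income = 140 − 3·5.1 − 5·14 = 54.7; x_1* = 3 + 0.5·54.7/5.1 = 8.3627; x_2* = 5 + 0.5·54.7/14 = 6.9536.
Utility at the optimum: U(8.3627, 6.9536) = 3.2367.

V = 3.2367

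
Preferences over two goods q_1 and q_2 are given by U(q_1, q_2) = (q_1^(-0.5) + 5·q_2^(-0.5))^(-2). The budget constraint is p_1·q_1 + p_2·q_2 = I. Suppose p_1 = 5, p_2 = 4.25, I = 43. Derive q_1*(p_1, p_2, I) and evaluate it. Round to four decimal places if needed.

MU_q_1 ∝ q_1^(-1.5), MU_q_2 ∝ 5·q_2^(-1.5), so MRS = (1/5)·(q_2/q_1)^(1.5) = p_1/p_2.
Solve for the ratio: q_2/q_1 = [5·p_1/p_2]^(2/3).
With the ratio pinned down, the budget gives q_1* = I/(p_1 + p_2·(q_2/q_1)) and q_2* = (q_2/q_1)·q_1*.
Numerically q_2/q_1 = 3.258623, so q_1* = 43/(5 + 4.25·3.258623) = 2.2813.

q_1* = 2.2813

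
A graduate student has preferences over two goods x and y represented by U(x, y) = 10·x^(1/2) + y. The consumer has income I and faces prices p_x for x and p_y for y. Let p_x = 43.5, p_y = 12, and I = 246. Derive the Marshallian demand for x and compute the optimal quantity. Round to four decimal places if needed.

MU_x = 5/√x, MU_y = 1. Tangency: 5/√x = p_x/p_y.
Thus x* = (5·p_y/p_x)² — independent of I — with the rest of income spent on y.
Plugging in: x* = (5·12/43.5)² = 1.9025.

x* = 1.9025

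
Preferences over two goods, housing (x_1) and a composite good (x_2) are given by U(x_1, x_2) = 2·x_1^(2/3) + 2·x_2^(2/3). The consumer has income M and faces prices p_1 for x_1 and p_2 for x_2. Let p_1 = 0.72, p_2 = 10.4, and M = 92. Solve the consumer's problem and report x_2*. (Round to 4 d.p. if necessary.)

MU_x_1 ∝ 2·x_1^(-1/3), MU_x_2 ∝ 2·x_2^(-1/3), so MRS = (x_2/x_1)^(1/3) = p_1/p_2.
Hence x_2/x_1 = (p_1/p_2)^(1/(1/3)), i.e. raised to the 3 power.
Substitute x_2 = (x_2/x_1)·x_1 into the budget: x_1* = M/(p_1 + p_2·(x_2/x_1)).
Numerically x_2/x_1 = 0.000332, so x_1* = 92/(0.72 + 10.4·0.000332) = 127.1683 and x_2* = 0.000332·127.1683 = 0.0422.

x_2* = 0.0422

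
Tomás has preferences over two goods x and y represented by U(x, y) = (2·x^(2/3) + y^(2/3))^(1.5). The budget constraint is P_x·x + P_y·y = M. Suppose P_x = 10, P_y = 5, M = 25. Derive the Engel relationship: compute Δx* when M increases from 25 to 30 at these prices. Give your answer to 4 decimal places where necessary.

From the CES first-order condition, 2·(y/x)^(1/3) = P_x/P_y.
Solve for the ratio: y/x = [(1/2)·P_x/P_y]^(3).
With the ratio pinned down, the budget gives x* = M/(P_x + P_y·(y/x)) and y* = (y/x)·x*.
Numerically y/x = 1, so x* = 25/(10 + 5·1) = 1.6667.
At M' = 30: x* = 2. Change: 2 − 1.6667 = 0.3333.

Δx* = 0.3333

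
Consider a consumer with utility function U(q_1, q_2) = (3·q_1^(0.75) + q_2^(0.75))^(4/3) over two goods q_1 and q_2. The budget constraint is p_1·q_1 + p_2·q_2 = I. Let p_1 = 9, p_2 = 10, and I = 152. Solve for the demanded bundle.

MRS = MU_q_1/MU_q_2 = 3·(q_2/q_1)^(0.25). Set equal to p_1/p_2.
Solve for the ratio: q_2/q_1 = [(1/3)·p_1/p_2]^(4).
With the ratio pinned down, the budget gives q_1* = I/(p_1 + p_2·(q_2/q_1)) and q_2* = (q_2/q_1)·q_1*.
Numerically q_2/q_1 = 0.0081, so q_1* = 152/(9 + 10·0.0081) = 16.7382 and q_2* = 0.0081·16.7382 = 0.1356.

q_1* = 16.7382, q_2* = 0.1356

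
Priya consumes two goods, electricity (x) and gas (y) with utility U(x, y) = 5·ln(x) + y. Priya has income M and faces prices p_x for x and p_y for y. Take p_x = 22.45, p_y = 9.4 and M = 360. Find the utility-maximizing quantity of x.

Set MRS = p_x/p_y: (5/x)/1 = p_x/p_y.
So x*(p_x,p_y) = 5·p_y/p_x, independent of income; and y* = (M − 5·p_y)/p_y.
At the given prices: x* = 5·9.4/22.45 = 2.0935.

x* = 2.0935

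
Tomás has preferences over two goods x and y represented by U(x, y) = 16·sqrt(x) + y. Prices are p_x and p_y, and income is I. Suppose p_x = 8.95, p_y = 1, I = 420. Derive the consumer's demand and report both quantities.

Utility is quasi-linear in y; the FOC for x is 8/√x = p_x/p_y.
Solve: √x = 8·p_y/p_x, so x*(p_x,p_y) = (8·p_y/p_x)², and y* = (I − p_x·x*)/p_y.
Plugging in: x* = (8·1/8.95)² = 0.799, y* = 412.8492.

x* = 0.799, y* = 412.8492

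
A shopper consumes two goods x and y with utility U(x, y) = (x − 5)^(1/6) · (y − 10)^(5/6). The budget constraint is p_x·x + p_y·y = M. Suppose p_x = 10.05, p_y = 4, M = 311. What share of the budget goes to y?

Let x' = x−5, y' = y−10. MRS = (1/5)·y'/x' = p_x/p_y.
After buying the subsistence bundle (5, 10), a share 1/6 of the remaining income goes to x: x* = 5 + 1/6·(M − 5p_x − 10p_y)/p_x.
Discretionary income = 311 − 5·10.05 − 10·4 = 220.75; x* = 5 + 1/6·220.75/10.05 = 8.6609; y* = 10 + 5/6·220.75/4 = 55.9896.
Expenditure on y: 4·55.9896 = 223.9583; share = 0.7201.

share on y = 0.7201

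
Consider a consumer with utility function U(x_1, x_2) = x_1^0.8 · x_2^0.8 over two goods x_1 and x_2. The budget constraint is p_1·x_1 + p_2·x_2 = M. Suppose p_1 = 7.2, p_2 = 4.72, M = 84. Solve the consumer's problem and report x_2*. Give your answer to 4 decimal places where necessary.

x_2* = 8.8983

At p_1=7.2, p_2=4.72, M=84: x_2* = 0.5·84/4.72 = 8.8983.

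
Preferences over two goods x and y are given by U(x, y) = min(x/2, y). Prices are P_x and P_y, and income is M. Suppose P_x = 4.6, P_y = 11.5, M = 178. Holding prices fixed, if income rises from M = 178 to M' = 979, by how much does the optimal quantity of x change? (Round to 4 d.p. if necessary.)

With perfect complements, no substitution: consume in ratio x:y = 2:1.
Budget: P_x·x + P_y·(1/2)·x = M, so (2·P_x + P_y)·x = 2·M.
Demand: x*(P_x,P_y,M) = 2·M/(2·P_x + P_y), y* = M/(2·P_x + P_y).
Here 2·4.6 + 11.5 = 20.7, giving x* = 17.1981.
At M' = 979: x* = 94.5894. Change: 94.5894 − 17.1981 = 77.3913.

Δx* = 77.3913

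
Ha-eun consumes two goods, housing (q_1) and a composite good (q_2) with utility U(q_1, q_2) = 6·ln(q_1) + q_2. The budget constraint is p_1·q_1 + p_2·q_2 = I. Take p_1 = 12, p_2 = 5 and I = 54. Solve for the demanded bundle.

q_1* = 2.5, q_2* = 4.8

MU_q_1 = 6/q_1, MU_q_2 = 1. Tangency: 6/q_1 = p_1/p_2.
So q_1*(p_1,p_2) = 6·p_2/p_1, independent of income; and q_2* = (I − 6·p_2)/p_2.
At the given prices: q_1* = 6·5/12 = 2.5, and q_2* = 4.8.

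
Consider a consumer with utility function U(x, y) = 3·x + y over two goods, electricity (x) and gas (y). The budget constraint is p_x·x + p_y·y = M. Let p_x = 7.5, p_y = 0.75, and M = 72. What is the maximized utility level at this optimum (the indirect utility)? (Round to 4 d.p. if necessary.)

Linear utility — the consumer picks whichever good has higher MU/price: 3/7.5 = 0.4 vs 1/0.75 = 1.3333.
y gives more utility per dollar, so spend all income on y: y* = M/p_y, x* = 0.
Numerically: x* = 0, y* = 96.
Utility at the optimum: U(0, 96) = 96.

V = 96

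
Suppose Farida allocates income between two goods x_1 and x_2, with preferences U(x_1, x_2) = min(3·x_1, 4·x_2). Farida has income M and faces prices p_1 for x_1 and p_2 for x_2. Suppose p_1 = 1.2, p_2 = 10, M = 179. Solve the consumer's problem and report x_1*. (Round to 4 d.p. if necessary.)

Leontief preferences: the optimum is at the kink where x_1/4 = x_2/3, i.e. x_2 = (3/4)·x_1.
Budget: p_1·x_1 + p_2·(3/4)·x_1 = M, so (4·p_1 + 3·p_2)·x_1 = 4·M.
Demand: x_1*(p_1,p_2,M) = 4·M/(4·p_1 + 3·p_2), x_2* = 3·M/(4·p_1 + 3·p_2).
Here 4·1.2 + 3·10 = 34.8, giving x_1* = 20.5747.

x_1* = 20.5747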